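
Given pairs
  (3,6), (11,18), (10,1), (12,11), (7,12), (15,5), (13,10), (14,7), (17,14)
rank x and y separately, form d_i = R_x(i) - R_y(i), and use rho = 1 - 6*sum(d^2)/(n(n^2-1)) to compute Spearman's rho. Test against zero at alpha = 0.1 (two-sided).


Step 1: Rank x and y separately (midranks; no ties here).
rank(x): 3->1, 11->4, 10->3, 12->5, 7->2, 15->8, 13->6, 14->7, 17->9
rank(y): 6->3, 18->9, 1->1, 11->6, 12->7, 5->2, 10->5, 7->4, 14->8
Step 2: d_i = R_x(i) - R_y(i); compute d_i^2.
  (1-3)^2=4, (4-9)^2=25, (3-1)^2=4, (5-6)^2=1, (2-7)^2=25, (8-2)^2=36, (6-5)^2=1, (7-4)^2=9, (9-8)^2=1
sum(d^2) = 106.
Step 3: rho = 1 - 6*106 / (9*(9^2 - 1)) = 1 - 636/720 = 0.116667.
Step 4: Under H0, t = rho * sqrt((n-2)/(1-rho^2)) = 0.3108 ~ t(7).
Step 5: Two-sided p-value from the t-distribution with 7 df = 0.765008.
Step 6: alpha = 0.1. fail to reject H0.

rho = 0.1167, p = 0.765008, fail to reject H0 at alpha = 0.1.


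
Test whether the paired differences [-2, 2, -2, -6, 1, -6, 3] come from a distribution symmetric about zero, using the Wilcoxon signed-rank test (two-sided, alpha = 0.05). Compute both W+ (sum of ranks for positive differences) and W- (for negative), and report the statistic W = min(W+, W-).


Step 1: Drop any zero differences (none here) and take |d_i|.
|d| = [2, 2, 2, 6, 1, 6, 3]
Step 2: Midrank |d_i| (ties get averaged ranks).
ranks: |2|->3, |2|->3, |2|->3, |6|->6.5, |1|->1, |6|->6.5, |3|->5
Step 3: Attach original signs; sum ranks with positive sign and with negative sign.
W+ = 3 + 1 + 5 = 9
W- = 3 + 3 + 6.5 + 6.5 = 19
(Check: W+ + W- = 28 should equal n(n+1)/2 = 28.)
Step 4: Test statistic W = min(W+, W-) = 9.
Step 5: Ties in |d|, so use the tie-corrected normal approximation.
        E[W] = n(n+1)/4 = 7*8/4 = 14.
        Tie groups: |d|=2 (t=3), |d|=6 (t=2); sum(t^3 - t) = 30.
        Var[W] = n(n+1)(2n+1)/24 - sum(t^3-t)/48 = 840/24 - 30/48 = 34.375.
        z = (W - E[W]) / sqrt(Var[W]) = (9 - 14) / 5.8630 = -0.8528.
        Two-sided p = 2*Phi(z) = 0.393769.
Step 6: alpha = 0.05. fail to reject H0.

W+ = 9, W- = 19, W = min = 9, p = 0.393769, fail to reject H0.


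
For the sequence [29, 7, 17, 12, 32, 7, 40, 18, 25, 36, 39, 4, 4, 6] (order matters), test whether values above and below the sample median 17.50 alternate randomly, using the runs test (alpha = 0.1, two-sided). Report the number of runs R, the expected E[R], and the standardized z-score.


Step 1: Compute median = 17.50; label A = above, B = below.
Labels in order: ABBBABAAAAABBB  (n_A = 7, n_B = 7)
Step 2: Count runs R = 6.
Step 3: Under H0 (random ordering), E[R] = 2*n_A*n_B/(n_A+n_B) + 1 = 2*7*7/14 + 1 = 8.0000.
        Var[R] = 2*n_A*n_B*(2*n_A*n_B - n_A - n_B) / ((n_A+n_B)^2 * (n_A+n_B-1)) = 8232/2548 = 3.2308.
        SD[R] = 1.7974.
Step 4: Continuity-corrected z = (R + 0.5 - E[R]) / SD[R] = (6 + 0.5 - 8.0000) / 1.7974 = -0.8345.
Step 5: Two-sided p-value via normal approximation = 2*(1 - Phi(|z|)) = 0.403986.
Step 6: alpha = 0.1. fail to reject H0.

R = 6, z = -0.8345, p = 0.403986, fail to reject H0.


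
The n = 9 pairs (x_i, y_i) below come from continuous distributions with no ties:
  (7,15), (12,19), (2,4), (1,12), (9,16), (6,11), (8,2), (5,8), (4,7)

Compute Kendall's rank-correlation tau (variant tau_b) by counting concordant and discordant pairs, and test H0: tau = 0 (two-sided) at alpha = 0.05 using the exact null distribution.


Step 1: Enumerate the 36 unordered pairs (i,j) with i<j and classify each by sign(x_j-x_i) * sign(y_j-y_i).
  (1,2):dx=+5,dy=+4->C; (1,3):dx=-5,dy=-11->C; (1,4):dx=-6,dy=-3->C; (1,5):dx=+2,dy=+1->C
  (1,6):dx=-1,dy=-4->C; (1,7):dx=+1,dy=-13->D; (1,8):dx=-2,dy=-7->C; (1,9):dx=-3,dy=-8->C
  (2,3):dx=-10,dy=-15->C; (2,4):dx=-11,dy=-7->C; (2,5):dx=-3,dy=-3->C; (2,6):dx=-6,dy=-8->C
  (2,7):dx=-4,dy=-17->C; (2,8):dx=-7,dy=-11->C; (2,9):dx=-8,dy=-12->C; (3,4):dx=-1,dy=+8->D
  (3,5):dx=+7,dy=+12->C; (3,6):dx=+4,dy=+7->C; (3,7):dx=+6,dy=-2->D; (3,8):dx=+3,dy=+4->C
  (3,9):dx=+2,dy=+3->C; (4,5):dx=+8,dy=+4->C; (4,6):dx=+5,dy=-1->D; (4,7):dx=+7,dy=-10->D
  (4,8):dx=+4,dy=-4->D; (4,9):dx=+3,dy=-5->D; (5,6):dx=-3,dy=-5->C; (5,7):dx=-1,dy=-14->C
  (5,8):dx=-4,dy=-8->C; (5,9):dx=-5,dy=-9->C; (6,7):dx=+2,dy=-9->D; (6,8):dx=-1,dy=-3->C
  (6,9):dx=-2,dy=-4->C; (7,8):dx=-3,dy=+6->D; (7,9):dx=-4,dy=+5->D; (8,9):dx=-1,dy=-1->C
Step 2: C = 26, D = 10, total pairs = 36.
Step 3: tau = (C - D)/(n(n-1)/2) = (26 - 10)/36 = 0.444444.
Step 4: Exact two-sided p-value (enumerate n! = 362880 permutations of y under H0): p = 0.119439.
Step 5: alpha = 0.05. fail to reject H0.

tau_b = 0.4444 (C=26, D=10), p = 0.119439, fail to reject H0.


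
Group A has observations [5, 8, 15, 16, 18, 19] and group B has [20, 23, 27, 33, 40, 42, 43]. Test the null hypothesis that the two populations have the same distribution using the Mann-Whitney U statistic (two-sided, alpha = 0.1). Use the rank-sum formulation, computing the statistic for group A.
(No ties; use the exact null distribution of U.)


Step 1: Combine and sort all 13 observations; assign midranks.
sorted (value, group): (5,X), (8,X), (15,X), (16,X), (18,X), (19,X), (20,Y), (23,Y), (27,Y), (33,Y), (40,Y), (42,Y), (43,Y)
ranks: 5->1, 8->2, 15->3, 16->4, 18->5, 19->6, 20->7, 23->8, 27->9, 33->10, 40->11, 42->12, 43->13
Step 2: Rank sum for X: R1 = 1 + 2 + 3 + 4 + 5 + 6 = 21.
Step 3: U_X = R1 - n1(n1+1)/2 = 21 - 6*7/2 = 21 - 21 = 0.
       U_Y = n1*n2 - U_X = 42 - 0 = 42.
Step 4: No ties, so the exact null distribution of U (based on enumerating the C(13,6) = 1716 equally likely rank assignments) gives the two-sided p-value.
Step 5: p-value = 0.001166; compare to alpha = 0.1. reject H0.

U_X = 0, p = 0.001166, reject H0 at alpha = 0.1.


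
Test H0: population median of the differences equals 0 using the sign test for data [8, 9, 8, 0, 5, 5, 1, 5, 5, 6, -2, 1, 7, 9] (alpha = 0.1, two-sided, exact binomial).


Step 1: Discard zero differences. Original n = 14; n_eff = number of nonzero differences = 13.
Nonzero differences (with sign): +8, +9, +8, +5, +5, +1, +5, +5, +6, -2, +1, +7, +9
Step 2: Count signs: positive = 12, negative = 1.
Step 3: Under H0: P(positive) = 0.5, so the number of positives S ~ Bin(13, 0.5).
Step 4: Two-sided exact p-value = sum of Bin(13,0.5) probabilities at or below the observed probability = 0.003418.
Step 5: alpha = 0.1. reject H0.

n_eff = 13, pos = 12, neg = 1, p = 0.003418, reject H0.


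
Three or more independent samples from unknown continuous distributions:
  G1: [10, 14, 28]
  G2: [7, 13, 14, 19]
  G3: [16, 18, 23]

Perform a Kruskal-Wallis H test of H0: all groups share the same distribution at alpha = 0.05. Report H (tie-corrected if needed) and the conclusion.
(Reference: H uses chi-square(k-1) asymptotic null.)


Step 1: Combine all N = 10 observations and assign midranks.
sorted (value, group, rank): (7,G2,1), (10,G1,2), (13,G2,3), (14,G1,4.5), (14,G2,4.5), (16,G3,6), (18,G3,7), (19,G2,8), (23,G3,9), (28,G1,10)
Step 2: Sum ranks within each group.
R_1 = 16.5 (n_1 = 3)
R_2 = 16.5 (n_2 = 4)
R_3 = 22 (n_3 = 3)
Step 3: H = 12/(N(N+1)) * sum(R_i^2/n_i) - 3(N+1)
     = 12/(10*11) * (16.5^2/3 + 16.5^2/4 + 22^2/3) - 3*11
     = 0.109091 * 320.146 - 33
     = 1.925000.
Step 4: Ties present; correction factor C = 1 - 6/(10^3 - 10) = 0.993939. Corrected H = 1.925000 / 0.993939 = 1.936738.
Step 5: Under H0, H ~ chi^2(2); p-value = 0.379702.
Step 6: alpha = 0.05. fail to reject H0.

H = 1.9367, df = 2, p = 0.379702, fail to reject H0.


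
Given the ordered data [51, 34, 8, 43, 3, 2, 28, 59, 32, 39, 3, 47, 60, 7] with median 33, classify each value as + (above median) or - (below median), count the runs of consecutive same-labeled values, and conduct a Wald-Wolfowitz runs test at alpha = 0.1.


Step 1: Compute median = 33; label A = above, B = below.
Labels in order: AABABBBABABAAB  (n_A = 7, n_B = 7)
Step 2: Count runs R = 10.
Step 3: Under H0 (random ordering), E[R] = 2*n_A*n_B/(n_A+n_B) + 1 = 2*7*7/14 + 1 = 8.0000.
        Var[R] = 2*n_A*n_B*(2*n_A*n_B - n_A - n_B) / ((n_A+n_B)^2 * (n_A+n_B-1)) = 8232/2548 = 3.2308.
        SD[R] = 1.7974.
Step 4: Continuity-corrected z = (R - 0.5 - E[R]) / SD[R] = (10 - 0.5 - 8.0000) / 1.7974 = 0.8345.
Step 5: Two-sided p-value via normal approximation = 2*(1 - Phi(|z|)) = 0.403986.
Step 6: alpha = 0.1. fail to reject H0.

R = 10, z = 0.8345, p = 0.403986, fail to reject H0.


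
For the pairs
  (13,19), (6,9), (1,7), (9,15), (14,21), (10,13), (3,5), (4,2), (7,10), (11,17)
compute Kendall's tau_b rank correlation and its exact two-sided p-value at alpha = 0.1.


Step 1: Enumerate the 45 unordered pairs (i,j) with i<j and classify each by sign(x_j-x_i) * sign(y_j-y_i).
  (1,2):dx=-7,dy=-10->C; (1,3):dx=-12,dy=-12->C; (1,4):dx=-4,dy=-4->C; (1,5):dx=+1,dy=+2->C
  (1,6):dx=-3,dy=-6->C; (1,7):dx=-10,dy=-14->C; (1,8):dx=-9,dy=-17->C; (1,9):dx=-6,dy=-9->C
  (1,10):dx=-2,dy=-2->C; (2,3):dx=-5,dy=-2->C; (2,4):dx=+3,dy=+6->C; (2,5):dx=+8,dy=+12->C
  (2,6):dx=+4,dy=+4->C; (2,7):dx=-3,dy=-4->C; (2,8):dx=-2,dy=-7->C; (2,9):dx=+1,dy=+1->C
  (2,10):dx=+5,dy=+8->C; (3,4):dx=+8,dy=+8->C; (3,5):dx=+13,dy=+14->C; (3,6):dx=+9,dy=+6->C
  (3,7):dx=+2,dy=-2->D; (3,8):dx=+3,dy=-5->D; (3,9):dx=+6,dy=+3->C; (3,10):dx=+10,dy=+10->C
  (4,5):dx=+5,dy=+6->C; (4,6):dx=+1,dy=-2->D; (4,7):dx=-6,dy=-10->C; (4,8):dx=-5,dy=-13->C
  (4,9):dx=-2,dy=-5->C; (4,10):dx=+2,dy=+2->C; (5,6):dx=-4,dy=-8->C; (5,7):dx=-11,dy=-16->C
  (5,8):dx=-10,dy=-19->C; (5,9):dx=-7,dy=-11->C; (5,10):dx=-3,dy=-4->C; (6,7):dx=-7,dy=-8->C
  (6,8):dx=-6,dy=-11->C; (6,9):dx=-3,dy=-3->C; (6,10):dx=+1,dy=+4->C; (7,8):dx=+1,dy=-3->D
  (7,9):dx=+4,dy=+5->C; (7,10):dx=+8,dy=+12->C; (8,9):dx=+3,dy=+8->C; (8,10):dx=+7,dy=+15->C
  (9,10):dx=+4,dy=+7->C
Step 2: C = 41, D = 4, total pairs = 45.
Step 3: tau = (C - D)/(n(n-1)/2) = (41 - 4)/45 = 0.822222.
Step 4: Exact two-sided p-value (enumerate n! = 3628800 permutations of y under H0): p = 0.000358.
Step 5: alpha = 0.1. reject H0.

tau_b = 0.8222 (C=41, D=4), p = 0.000358, reject H0.


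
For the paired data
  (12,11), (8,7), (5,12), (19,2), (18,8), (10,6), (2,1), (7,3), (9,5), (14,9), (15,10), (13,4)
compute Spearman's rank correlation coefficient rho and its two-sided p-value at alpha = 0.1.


Step 1: Rank x and y separately (midranks; no ties here).
rank(x): 12->7, 8->4, 5->2, 19->12, 18->11, 10->6, 2->1, 7->3, 9->5, 14->9, 15->10, 13->8
rank(y): 11->11, 7->7, 12->12, 2->2, 8->8, 6->6, 1->1, 3->3, 5->5, 9->9, 10->10, 4->4
Step 2: d_i = R_x(i) - R_y(i); compute d_i^2.
  (7-11)^2=16, (4-7)^2=9, (2-12)^2=100, (12-2)^2=100, (11-8)^2=9, (6-6)^2=0, (1-1)^2=0, (3-3)^2=0, (5-5)^2=0, (9-9)^2=0, (10-10)^2=0, (8-4)^2=16
sum(d^2) = 250.
Step 3: rho = 1 - 6*250 / (12*(12^2 - 1)) = 1 - 1500/1716 = 0.125874.
Step 4: Under H0, t = rho * sqrt((n-2)/(1-rho^2)) = 0.4012 ~ t(10).
Step 5: Two-sided p-value from the t-distribution with 10 df = 0.696683.
Step 6: alpha = 0.1. fail to reject H0.

rho = 0.1259, p = 0.696683, fail to reject H0 at alpha = 0.1.


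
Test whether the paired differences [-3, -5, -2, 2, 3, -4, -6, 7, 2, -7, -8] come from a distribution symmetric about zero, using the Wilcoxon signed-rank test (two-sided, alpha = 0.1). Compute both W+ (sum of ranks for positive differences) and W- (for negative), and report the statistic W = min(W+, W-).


Step 1: Drop any zero differences (none here) and take |d_i|.
|d| = [3, 5, 2, 2, 3, 4, 6, 7, 2, 7, 8]
Step 2: Midrank |d_i| (ties get averaged ranks).
ranks: |3|->4.5, |5|->7, |2|->2, |2|->2, |3|->4.5, |4|->6, |6|->8, |7|->9.5, |2|->2, |7|->9.5, |8|->11
Step 3: Attach original signs; sum ranks with positive sign and with negative sign.
W+ = 2 + 4.5 + 9.5 + 2 = 18
W- = 4.5 + 7 + 2 + 6 + 8 + 9.5 + 11 = 48
(Check: W+ + W- = 66 should equal n(n+1)/2 = 66.)
Step 4: Test statistic W = min(W+, W-) = 18.
Step 5: Ties in |d|, so use the tie-corrected normal approximation.
        E[W] = n(n+1)/4 = 11*12/4 = 33.
        Tie groups: |d|=2 (t=3), |d|=3 (t=2), |d|=7 (t=2); sum(t^3 - t) = 36.
        Var[W] = n(n+1)(2n+1)/24 - sum(t^3-t)/48 = 3036/24 - 36/48 = 125.75.
        z = (W - E[W]) / sqrt(Var[W]) = (18 - 33) / 11.2138 = -1.3376.
        Two-sided p = 2*Phi(z) = 0.181016.
Step 6: alpha = 0.1. fail to reject H0.

W+ = 18, W- = 48, W = min = 18, p = 0.181016, fail to reject H0.


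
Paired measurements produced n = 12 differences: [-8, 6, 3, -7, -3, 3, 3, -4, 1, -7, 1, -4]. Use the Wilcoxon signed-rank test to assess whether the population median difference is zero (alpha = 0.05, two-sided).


Step 1: Drop any zero differences (none here) and take |d_i|.
|d| = [8, 6, 3, 7, 3, 3, 3, 4, 1, 7, 1, 4]
Step 2: Midrank |d_i| (ties get averaged ranks).
ranks: |8|->12, |6|->9, |3|->4.5, |7|->10.5, |3|->4.5, |3|->4.5, |3|->4.5, |4|->7.5, |1|->1.5, |7|->10.5, |1|->1.5, |4|->7.5
Step 3: Attach original signs; sum ranks with positive sign and with negative sign.
W+ = 9 + 4.5 + 4.5 + 4.5 + 1.5 + 1.5 = 25.5
W- = 12 + 10.5 + 4.5 + 7.5 + 10.5 + 7.5 = 52.5
(Check: W+ + W- = 78 should equal n(n+1)/2 = 78.)
Step 4: Test statistic W = min(W+, W-) = 25.5.
Step 5: Ties in |d|, so use the tie-corrected normal approximation.
        E[W] = n(n+1)/4 = 12*13/4 = 39.
        Tie groups: |d|=1 (t=2), |d|=3 (t=4), |d|=4 (t=2), |d|=7 (t=2); sum(t^3 - t) = 78.
        Var[W] = n(n+1)(2n+1)/24 - sum(t^3-t)/48 = 3900/24 - 78/48 = 160.875.
        z = (W - E[W]) / sqrt(Var[W]) = (25.5 - 39) / 12.6837 = -1.0644.
        Two-sided p = 2*Phi(z) = 0.287165.
Step 6: alpha = 0.05. fail to reject H0.

W+ = 25.5, W- = 52.5, W = min = 25.5, p = 0.287165, fail to reject H0.


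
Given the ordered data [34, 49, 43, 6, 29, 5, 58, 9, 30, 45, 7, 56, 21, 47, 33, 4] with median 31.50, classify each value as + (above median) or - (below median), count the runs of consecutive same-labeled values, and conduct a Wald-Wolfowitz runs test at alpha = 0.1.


Step 1: Compute median = 31.50; label A = above, B = below.
Labels in order: AAABBBABBABABAAB  (n_A = 8, n_B = 8)
Step 2: Count runs R = 10.
Step 3: Under H0 (random ordering), E[R] = 2*n_A*n_B/(n_A+n_B) + 1 = 2*8*8/16 + 1 = 9.0000.
        Var[R] = 2*n_A*n_B*(2*n_A*n_B - n_A - n_B) / ((n_A+n_B)^2 * (n_A+n_B-1)) = 14336/3840 = 3.7333.
        SD[R] = 1.9322.
Step 4: Continuity-corrected z = (R - 0.5 - E[R]) / SD[R] = (10 - 0.5 - 9.0000) / 1.9322 = 0.2588.
Step 5: Two-sided p-value via normal approximation = 2*(1 - Phi(|z|)) = 0.795809.
Step 6: alpha = 0.1. fail to reject H0.

R = 10, z = 0.2588, p = 0.795809, fail to reject H0.


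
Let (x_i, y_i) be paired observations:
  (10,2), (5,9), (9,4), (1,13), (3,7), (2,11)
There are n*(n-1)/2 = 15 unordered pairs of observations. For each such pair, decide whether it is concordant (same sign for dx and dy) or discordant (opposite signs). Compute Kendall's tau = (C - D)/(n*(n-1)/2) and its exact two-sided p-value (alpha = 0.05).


Step 1: Enumerate the 15 unordered pairs (i,j) with i<j and classify each by sign(x_j-x_i) * sign(y_j-y_i).
  (1,2):dx=-5,dy=+7->D; (1,3):dx=-1,dy=+2->D; (1,4):dx=-9,dy=+11->D; (1,5):dx=-7,dy=+5->D
  (1,6):dx=-8,dy=+9->D; (2,3):dx=+4,dy=-5->D; (2,4):dx=-4,dy=+4->D; (2,5):dx=-2,dy=-2->C
  (2,6):dx=-3,dy=+2->D; (3,4):dx=-8,dy=+9->D; (3,5):dx=-6,dy=+3->D; (3,6):dx=-7,dy=+7->D
  (4,5):dx=+2,dy=-6->D; (4,6):dx=+1,dy=-2->D; (5,6):dx=-1,dy=+4->D
Step 2: C = 1, D = 14, total pairs = 15.
Step 3: tau = (C - D)/(n(n-1)/2) = (1 - 14)/15 = -0.866667.
Step 4: Exact two-sided p-value (enumerate n! = 720 permutations of y under H0): p = 0.016667.
Step 5: alpha = 0.05. reject H0.

tau_b = -0.8667 (C=1, D=14), p = 0.016667, reject H0.


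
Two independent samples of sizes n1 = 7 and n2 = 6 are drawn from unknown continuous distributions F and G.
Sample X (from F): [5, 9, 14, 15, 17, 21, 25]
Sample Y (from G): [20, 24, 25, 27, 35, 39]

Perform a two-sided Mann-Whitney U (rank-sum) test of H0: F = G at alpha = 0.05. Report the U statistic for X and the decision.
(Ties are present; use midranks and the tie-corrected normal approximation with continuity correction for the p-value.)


Step 1: Combine and sort all 13 observations; assign midranks.
sorted (value, group): (5,X), (9,X), (14,X), (15,X), (17,X), (20,Y), (21,X), (24,Y), (25,X), (25,Y), (27,Y), (35,Y), (39,Y)
ranks: 5->1, 9->2, 14->3, 15->4, 17->5, 20->6, 21->7, 24->8, 25->9.5, 25->9.5, 27->11, 35->12, 39->13
Step 2: Rank sum for X: R1 = 1 + 2 + 3 + 4 + 5 + 7 + 9.5 = 31.5.
Step 3: U_X = R1 - n1(n1+1)/2 = 31.5 - 7*8/2 = 31.5 - 28 = 3.5.
       U_Y = n1*n2 - U_X = 42 - 3.5 = 38.5.
Step 4: Ties are present, so use the tie-corrected normal approximation (with continuity correction) for the p-value.
Step 5: p-value = 0.015019; compare to alpha = 0.05. reject H0.

U_X = 3.5, p = 0.015019, reject H0 at alpha = 0.05.


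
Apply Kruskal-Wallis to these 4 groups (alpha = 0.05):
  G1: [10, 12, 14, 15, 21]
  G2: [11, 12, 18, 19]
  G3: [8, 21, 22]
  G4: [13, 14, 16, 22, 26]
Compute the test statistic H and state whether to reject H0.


Step 1: Combine all N = 17 observations and assign midranks.
sorted (value, group, rank): (8,G3,1), (10,G1,2), (11,G2,3), (12,G1,4.5), (12,G2,4.5), (13,G4,6), (14,G1,7.5), (14,G4,7.5), (15,G1,9), (16,G4,10), (18,G2,11), (19,G2,12), (21,G1,13.5), (21,G3,13.5), (22,G3,15.5), (22,G4,15.5), (26,G4,17)
Step 2: Sum ranks within each group.
R_1 = 36.5 (n_1 = 5)
R_2 = 30.5 (n_2 = 4)
R_3 = 30 (n_3 = 3)
R_4 = 56 (n_4 = 5)
Step 3: H = 12/(N(N+1)) * sum(R_i^2/n_i) - 3(N+1)
     = 12/(17*18) * (36.5^2/5 + 30.5^2/4 + 30^2/3 + 56^2/5) - 3*18
     = 0.039216 * 1426.21 - 54
     = 1.929902.
Step 4: Ties present; correction factor C = 1 - 24/(17^3 - 17) = 0.995098. Corrected H = 1.929902 / 0.995098 = 1.939409.
Step 5: Under H0, H ~ chi^2(3); p-value = 0.585077.
Step 6: alpha = 0.05. fail to reject H0.

H = 1.9394, df = 3, p = 0.585077, fail to reject H0.


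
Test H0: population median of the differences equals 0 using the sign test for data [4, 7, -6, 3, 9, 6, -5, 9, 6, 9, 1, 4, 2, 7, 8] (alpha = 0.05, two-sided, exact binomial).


Step 1: Discard zero differences. Original n = 15; n_eff = number of nonzero differences = 15.
Nonzero differences (with sign): +4, +7, -6, +3, +9, +6, -5, +9, +6, +9, +1, +4, +2, +7, +8
Step 2: Count signs: positive = 13, negative = 2.
Step 3: Under H0: P(positive) = 0.5, so the number of positives S ~ Bin(15, 0.5).
Step 4: Two-sided exact p-value = sum of Bin(15,0.5) probabilities at or below the observed probability = 0.007385.
Step 5: alpha = 0.05. reject H0.

n_eff = 15, pos = 13, neg = 2, p = 0.007385, reject H0.


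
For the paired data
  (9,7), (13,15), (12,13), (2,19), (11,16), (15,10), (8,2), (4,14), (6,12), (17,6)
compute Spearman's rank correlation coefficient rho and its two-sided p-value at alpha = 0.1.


Step 1: Rank x and y separately (midranks; no ties here).
rank(x): 9->5, 13->8, 12->7, 2->1, 11->6, 15->9, 8->4, 4->2, 6->3, 17->10
rank(y): 7->3, 15->8, 13->6, 19->10, 16->9, 10->4, 2->1, 14->7, 12->5, 6->2
Step 2: d_i = R_x(i) - R_y(i); compute d_i^2.
  (5-3)^2=4, (8-8)^2=0, (7-6)^2=1, (1-10)^2=81, (6-9)^2=9, (9-4)^2=25, (4-1)^2=9, (2-7)^2=25, (3-5)^2=4, (10-2)^2=64
sum(d^2) = 222.
Step 3: rho = 1 - 6*222 / (10*(10^2 - 1)) = 1 - 1332/990 = -0.345455.
Step 4: Under H0, t = rho * sqrt((n-2)/(1-rho^2)) = -1.0412 ~ t(8).
Step 5: Two-sided p-value from the t-distribution with 8 df = 0.328227.
Step 6: alpha = 0.1. fail to reject H0.

rho = -0.3455, p = 0.328227, fail to reject H0 at alpha = 0.1.


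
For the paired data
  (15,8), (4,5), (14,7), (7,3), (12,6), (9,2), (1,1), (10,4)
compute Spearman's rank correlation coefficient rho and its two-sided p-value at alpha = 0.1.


Step 1: Rank x and y separately (midranks; no ties here).
rank(x): 15->8, 4->2, 14->7, 7->3, 12->6, 9->4, 1->1, 10->5
rank(y): 8->8, 5->5, 7->7, 3->3, 6->6, 2->2, 1->1, 4->4
Step 2: d_i = R_x(i) - R_y(i); compute d_i^2.
  (8-8)^2=0, (2-5)^2=9, (7-7)^2=0, (3-3)^2=0, (6-6)^2=0, (4-2)^2=4, (1-1)^2=0, (5-4)^2=1
sum(d^2) = 14.
Step 3: rho = 1 - 6*14 / (8*(8^2 - 1)) = 1 - 84/504 = 0.833333.
Step 4: Under H0, t = rho * sqrt((n-2)/(1-rho^2)) = 3.6927 ~ t(6).
Step 5: Two-sided p-value from the t-distribution with 6 df = 0.010176.
Step 6: alpha = 0.1. reject H0.

rho = 0.8333, p = 0.010176, reject H0 at alpha = 0.1.


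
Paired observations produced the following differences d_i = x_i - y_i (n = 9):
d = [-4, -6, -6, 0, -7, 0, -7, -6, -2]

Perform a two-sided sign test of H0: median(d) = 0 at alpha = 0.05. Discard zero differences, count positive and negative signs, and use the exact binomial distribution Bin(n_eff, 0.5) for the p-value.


Step 1: Discard zero differences. Original n = 9; n_eff = number of nonzero differences = 7.
Nonzero differences (with sign): -4, -6, -6, -7, -7, -6, -2
Step 2: Count signs: positive = 0, negative = 7.
Step 3: Under H0: P(positive) = 0.5, so the number of positives S ~ Bin(7, 0.5).
Step 4: Two-sided exact p-value = sum of Bin(7,0.5) probabilities at or below the observed probability = 0.015625.
Step 5: alpha = 0.05. reject H0.

n_eff = 7, pos = 0, neg = 7, p = 0.015625, reject H0.


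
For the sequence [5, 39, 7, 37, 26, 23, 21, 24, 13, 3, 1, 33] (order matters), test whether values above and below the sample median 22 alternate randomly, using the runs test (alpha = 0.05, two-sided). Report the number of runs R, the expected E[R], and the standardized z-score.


Step 1: Compute median = 22; label A = above, B = below.
Labels in order: BABAAABABBBA  (n_A = 6, n_B = 6)
Step 2: Count runs R = 8.
Step 3: Under H0 (random ordering), E[R] = 2*n_A*n_B/(n_A+n_B) + 1 = 2*6*6/12 + 1 = 7.0000.
        Var[R] = 2*n_A*n_B*(2*n_A*n_B - n_A - n_B) / ((n_A+n_B)^2 * (n_A+n_B-1)) = 4320/1584 = 2.7273.
        SD[R] = 1.6514.
Step 4: Continuity-corrected z = (R - 0.5 - E[R]) / SD[R] = (8 - 0.5 - 7.0000) / 1.6514 = 0.3028.
Step 5: Two-sided p-value via normal approximation = 2*(1 - Phi(|z|)) = 0.762069.
Step 6: alpha = 0.05. fail to reject H0.

R = 8, z = 0.3028, p = 0.762069, fail to reject H0.


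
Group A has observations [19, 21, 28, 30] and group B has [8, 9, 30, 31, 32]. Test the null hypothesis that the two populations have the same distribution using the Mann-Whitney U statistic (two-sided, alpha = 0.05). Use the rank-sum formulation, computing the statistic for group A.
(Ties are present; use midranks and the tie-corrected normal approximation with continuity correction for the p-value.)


Step 1: Combine and sort all 9 observations; assign midranks.
sorted (value, group): (8,Y), (9,Y), (19,X), (21,X), (28,X), (30,X), (30,Y), (31,Y), (32,Y)
ranks: 8->1, 9->2, 19->3, 21->4, 28->5, 30->6.5, 30->6.5, 31->8, 32->9
Step 2: Rank sum for X: R1 = 3 + 4 + 5 + 6.5 = 18.5.
Step 3: U_X = R1 - n1(n1+1)/2 = 18.5 - 4*5/2 = 18.5 - 10 = 8.5.
       U_Y = n1*n2 - U_X = 20 - 8.5 = 11.5.
Step 4: Ties are present, so use the tie-corrected normal approximation (with continuity correction) for the p-value.
Step 5: p-value = 0.805701; compare to alpha = 0.05. fail to reject H0.

U_X = 8.5, p = 0.805701, fail to reject H0 at alpha = 0.05.


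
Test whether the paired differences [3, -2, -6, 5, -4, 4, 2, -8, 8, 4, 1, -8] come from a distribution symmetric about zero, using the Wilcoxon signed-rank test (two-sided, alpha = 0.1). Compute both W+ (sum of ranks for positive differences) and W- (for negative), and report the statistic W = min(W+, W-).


Step 1: Drop any zero differences (none here) and take |d_i|.
|d| = [3, 2, 6, 5, 4, 4, 2, 8, 8, 4, 1, 8]
Step 2: Midrank |d_i| (ties get averaged ranks).
ranks: |3|->4, |2|->2.5, |6|->9, |5|->8, |4|->6, |4|->6, |2|->2.5, |8|->11, |8|->11, |4|->6, |1|->1, |8|->11
Step 3: Attach original signs; sum ranks with positive sign and with negative sign.
W+ = 4 + 8 + 6 + 2.5 + 11 + 6 + 1 = 38.5
W- = 2.5 + 9 + 6 + 11 + 11 = 39.5
(Check: W+ + W- = 78 should equal n(n+1)/2 = 78.)
Step 4: Test statistic W = min(W+, W-) = 38.5.
Step 5: Ties in |d|, so use the tie-corrected normal approximation.
        E[W] = n(n+1)/4 = 12*13/4 = 39.
        Tie groups: |d|=2 (t=2), |d|=4 (t=3), |d|=8 (t=3); sum(t^3 - t) = 54.
        Var[W] = n(n+1)(2n+1)/24 - sum(t^3-t)/48 = 3900/24 - 54/48 = 161.375.
        z = (W - E[W]) / sqrt(Var[W]) = (38.5 - 39) / 12.7033 = -0.0394.
        Two-sided p = 2*Phi(z) = 0.968604.
Step 6: alpha = 0.1. fail to reject H0.

W+ = 38.5, W- = 39.5, W = min = 38.5, p = 0.968604, fail to reject H0.


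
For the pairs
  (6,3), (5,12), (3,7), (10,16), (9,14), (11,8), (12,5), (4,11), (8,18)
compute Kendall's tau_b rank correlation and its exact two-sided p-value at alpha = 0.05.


Step 1: Enumerate the 36 unordered pairs (i,j) with i<j and classify each by sign(x_j-x_i) * sign(y_j-y_i).
  (1,2):dx=-1,dy=+9->D; (1,3):dx=-3,dy=+4->D; (1,4):dx=+4,dy=+13->C; (1,5):dx=+3,dy=+11->C
  (1,6):dx=+5,dy=+5->C; (1,7):dx=+6,dy=+2->C; (1,8):dx=-2,dy=+8->D; (1,9):dx=+2,dy=+15->C
  (2,3):dx=-2,dy=-5->C; (2,4):dx=+5,dy=+4->C; (2,5):dx=+4,dy=+2->C; (2,6):dx=+6,dy=-4->D
  (2,7):dx=+7,dy=-7->D; (2,8):dx=-1,dy=-1->C; (2,9):dx=+3,dy=+6->C; (3,4):dx=+7,dy=+9->C
  (3,5):dx=+6,dy=+7->C; (3,6):dx=+8,dy=+1->C; (3,7):dx=+9,dy=-2->D; (3,8):dx=+1,dy=+4->C
  (3,9):dx=+5,dy=+11->C; (4,5):dx=-1,dy=-2->C; (4,6):dx=+1,dy=-8->D; (4,7):dx=+2,dy=-11->D
  (4,8):dx=-6,dy=-5->C; (4,9):dx=-2,dy=+2->D; (5,6):dx=+2,dy=-6->D; (5,7):dx=+3,dy=-9->D
  (5,8):dx=-5,dy=-3->C; (5,9):dx=-1,dy=+4->D; (6,7):dx=+1,dy=-3->D; (6,8):dx=-7,dy=+3->D
  (6,9):dx=-3,dy=+10->D; (7,8):dx=-8,dy=+6->D; (7,9):dx=-4,dy=+13->D; (8,9):dx=+4,dy=+7->C
Step 2: C = 19, D = 17, total pairs = 36.
Step 3: tau = (C - D)/(n(n-1)/2) = (19 - 17)/36 = 0.055556.
Step 4: Exact two-sided p-value (enumerate n! = 362880 permutations of y under H0): p = 0.919455.
Step 5: alpha = 0.05. fail to reject H0.

tau_b = 0.0556 (C=19, D=17), p = 0.919455, fail to reject H0.


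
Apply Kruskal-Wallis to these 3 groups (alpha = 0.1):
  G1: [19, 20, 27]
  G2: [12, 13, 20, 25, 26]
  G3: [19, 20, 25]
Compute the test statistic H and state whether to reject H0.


Step 1: Combine all N = 11 observations and assign midranks.
sorted (value, group, rank): (12,G2,1), (13,G2,2), (19,G1,3.5), (19,G3,3.5), (20,G1,6), (20,G2,6), (20,G3,6), (25,G2,8.5), (25,G3,8.5), (26,G2,10), (27,G1,11)
Step 2: Sum ranks within each group.
R_1 = 20.5 (n_1 = 3)
R_2 = 27.5 (n_2 = 5)
R_3 = 18 (n_3 = 3)
Step 3: H = 12/(N(N+1)) * sum(R_i^2/n_i) - 3(N+1)
     = 12/(11*12) * (20.5^2/3 + 27.5^2/5 + 18^2/3) - 3*12
     = 0.090909 * 399.333 - 36
     = 0.303030.
Step 4: Ties present; correction factor C = 1 - 36/(11^3 - 11) = 0.972727. Corrected H = 0.303030 / 0.972727 = 0.311526.
Step 5: Under H0, H ~ chi^2(2); p-value = 0.855762.
Step 6: alpha = 0.1. fail to reject H0.

H = 0.3115, df = 2, p = 0.855762, fail to reject H0.


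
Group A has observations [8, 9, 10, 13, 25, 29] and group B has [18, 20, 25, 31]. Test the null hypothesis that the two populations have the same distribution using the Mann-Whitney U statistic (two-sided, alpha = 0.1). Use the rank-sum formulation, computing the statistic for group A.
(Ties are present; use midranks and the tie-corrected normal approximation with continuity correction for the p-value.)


Step 1: Combine and sort all 10 observations; assign midranks.
sorted (value, group): (8,X), (9,X), (10,X), (13,X), (18,Y), (20,Y), (25,X), (25,Y), (29,X), (31,Y)
ranks: 8->1, 9->2, 10->3, 13->4, 18->5, 20->6, 25->7.5, 25->7.5, 29->9, 31->10
Step 2: Rank sum for X: R1 = 1 + 2 + 3 + 4 + 7.5 + 9 = 26.5.
Step 3: U_X = R1 - n1(n1+1)/2 = 26.5 - 6*7/2 = 26.5 - 21 = 5.5.
       U_Y = n1*n2 - U_X = 24 - 5.5 = 18.5.
Step 4: Ties are present, so use the tie-corrected normal approximation (with continuity correction) for the p-value.
Step 5: p-value = 0.199458; compare to alpha = 0.1. fail to reject H0.

U_X = 5.5, p = 0.199458, fail to reject H0 at alpha = 0.1.


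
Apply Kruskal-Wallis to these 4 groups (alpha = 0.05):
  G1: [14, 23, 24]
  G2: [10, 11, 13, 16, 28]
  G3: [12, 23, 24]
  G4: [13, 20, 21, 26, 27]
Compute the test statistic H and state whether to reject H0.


Step 1: Combine all N = 16 observations and assign midranks.
sorted (value, group, rank): (10,G2,1), (11,G2,2), (12,G3,3), (13,G2,4.5), (13,G4,4.5), (14,G1,6), (16,G2,7), (20,G4,8), (21,G4,9), (23,G1,10.5), (23,G3,10.5), (24,G1,12.5), (24,G3,12.5), (26,G4,14), (27,G4,15), (28,G2,16)
Step 2: Sum ranks within each group.
R_1 = 29 (n_1 = 3)
R_2 = 30.5 (n_2 = 5)
R_3 = 26 (n_3 = 3)
R_4 = 50.5 (n_4 = 5)
Step 3: H = 12/(N(N+1)) * sum(R_i^2/n_i) - 3(N+1)
     = 12/(16*17) * (29^2/3 + 30.5^2/5 + 26^2/3 + 50.5^2/5) - 3*17
     = 0.044118 * 1201.77 - 51
     = 2.019118.
Step 4: Ties present; correction factor C = 1 - 18/(16^3 - 16) = 0.995588. Corrected H = 2.019118 / 0.995588 = 2.028065.
Step 5: Under H0, H ~ chi^2(3); p-value = 0.566602.
Step 6: alpha = 0.05. fail to reject H0.

H = 2.0281, df = 3, p = 0.566602, fail to reject H0.


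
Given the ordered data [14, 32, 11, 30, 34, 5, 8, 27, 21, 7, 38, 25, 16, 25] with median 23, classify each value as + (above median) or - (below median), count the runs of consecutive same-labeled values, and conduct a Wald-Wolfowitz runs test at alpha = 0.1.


Step 1: Compute median = 23; label A = above, B = below.
Labels in order: BABAABBABBAABA  (n_A = 7, n_B = 7)
Step 2: Count runs R = 10.
Step 3: Under H0 (random ordering), E[R] = 2*n_A*n_B/(n_A+n_B) + 1 = 2*7*7/14 + 1 = 8.0000.
        Var[R] = 2*n_A*n_B*(2*n_A*n_B - n_A - n_B) / ((n_A+n_B)^2 * (n_A+n_B-1)) = 8232/2548 = 3.2308.
        SD[R] = 1.7974.
Step 4: Continuity-corrected z = (R - 0.5 - E[R]) / SD[R] = (10 - 0.5 - 8.0000) / 1.7974 = 0.8345.
Step 5: Two-sided p-value via normal approximation = 2*(1 - Phi(|z|)) = 0.403986.
Step 6: alpha = 0.1. fail to reject H0.

R = 10, z = 0.8345, p = 0.403986, fail to reject H0.


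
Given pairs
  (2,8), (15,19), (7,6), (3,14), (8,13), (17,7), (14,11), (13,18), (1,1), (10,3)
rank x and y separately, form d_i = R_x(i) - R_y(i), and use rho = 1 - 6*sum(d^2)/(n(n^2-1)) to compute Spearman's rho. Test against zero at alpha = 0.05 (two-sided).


Step 1: Rank x and y separately (midranks; no ties here).
rank(x): 2->2, 15->9, 7->4, 3->3, 8->5, 17->10, 14->8, 13->7, 1->1, 10->6
rank(y): 8->5, 19->10, 6->3, 14->8, 13->7, 7->4, 11->6, 18->9, 1->1, 3->2
Step 2: d_i = R_x(i) - R_y(i); compute d_i^2.
  (2-5)^2=9, (9-10)^2=1, (4-3)^2=1, (3-8)^2=25, (5-7)^2=4, (10-4)^2=36, (8-6)^2=4, (7-9)^2=4, (1-1)^2=0, (6-2)^2=16
sum(d^2) = 100.
Step 3: rho = 1 - 6*100 / (10*(10^2 - 1)) = 1 - 600/990 = 0.393939.
Step 4: Under H0, t = rho * sqrt((n-2)/(1-rho^2)) = 1.2123 ~ t(8).
Step 5: Two-sided p-value from the t-distribution with 8 df = 0.259998.
Step 6: alpha = 0.05. fail to reject H0.

rho = 0.3939, p = 0.259998, fail to reject H0 at alpha = 0.05.


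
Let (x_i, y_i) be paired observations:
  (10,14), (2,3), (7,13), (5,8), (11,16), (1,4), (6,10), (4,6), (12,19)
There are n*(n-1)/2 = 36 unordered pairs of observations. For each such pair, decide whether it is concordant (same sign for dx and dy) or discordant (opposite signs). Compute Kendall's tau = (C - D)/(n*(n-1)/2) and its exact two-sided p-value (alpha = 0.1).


Step 1: Enumerate the 36 unordered pairs (i,j) with i<j and classify each by sign(x_j-x_i) * sign(y_j-y_i).
  (1,2):dx=-8,dy=-11->C; (1,3):dx=-3,dy=-1->C; (1,4):dx=-5,dy=-6->C; (1,5):dx=+1,dy=+2->C
  (1,6):dx=-9,dy=-10->C; (1,7):dx=-4,dy=-4->C; (1,8):dx=-6,dy=-8->C; (1,9):dx=+2,dy=+5->C
  (2,3):dx=+5,dy=+10->C; (2,4):dx=+3,dy=+5->C; (2,5):dx=+9,dy=+13->C; (2,6):dx=-1,dy=+1->D
  (2,7):dx=+4,dy=+7->C; (2,8):dx=+2,dy=+3->C; (2,9):dx=+10,dy=+16->C; (3,4):dx=-2,dy=-5->C
  (3,5):dx=+4,dy=+3->C; (3,6):dx=-6,dy=-9->C; (3,7):dx=-1,dy=-3->C; (3,8):dx=-3,dy=-7->C
  (3,9):dx=+5,dy=+6->C; (4,5):dx=+6,dy=+8->C; (4,6):dx=-4,dy=-4->C; (4,7):dx=+1,dy=+2->C
  (4,8):dx=-1,dy=-2->C; (4,9):dx=+7,dy=+11->C; (5,6):dx=-10,dy=-12->C; (5,7):dx=-5,dy=-6->C
  (5,8):dx=-7,dy=-10->C; (5,9):dx=+1,dy=+3->C; (6,7):dx=+5,dy=+6->C; (6,8):dx=+3,dy=+2->C
  (6,9):dx=+11,dy=+15->C; (7,8):dx=-2,dy=-4->C; (7,9):dx=+6,dy=+9->C; (8,9):dx=+8,dy=+13->C
Step 2: C = 35, D = 1, total pairs = 36.
Step 3: tau = (C - D)/(n(n-1)/2) = (35 - 1)/36 = 0.944444.
Step 4: Exact two-sided p-value (enumerate n! = 362880 permutations of y under H0): p = 0.000050.
Step 5: alpha = 0.1. reject H0.

tau_b = 0.9444 (C=35, D=1), p = 0.000050, reject H0.


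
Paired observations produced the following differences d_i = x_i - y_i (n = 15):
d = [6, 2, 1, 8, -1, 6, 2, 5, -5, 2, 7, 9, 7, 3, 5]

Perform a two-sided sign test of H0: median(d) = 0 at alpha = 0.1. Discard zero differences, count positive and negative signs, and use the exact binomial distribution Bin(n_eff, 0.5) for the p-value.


Step 1: Discard zero differences. Original n = 15; n_eff = number of nonzero differences = 15.
Nonzero differences (with sign): +6, +2, +1, +8, -1, +6, +2, +5, -5, +2, +7, +9, +7, +3, +5
Step 2: Count signs: positive = 13, negative = 2.
Step 3: Under H0: P(positive) = 0.5, so the number of positives S ~ Bin(15, 0.5).
Step 4: Two-sided exact p-value = sum of Bin(15,0.5) probabilities at or below the observed probability = 0.007385.
Step 5: alpha = 0.1. reject H0.

n_eff = 15, pos = 13, neg = 2, p = 0.007385, reject H0.


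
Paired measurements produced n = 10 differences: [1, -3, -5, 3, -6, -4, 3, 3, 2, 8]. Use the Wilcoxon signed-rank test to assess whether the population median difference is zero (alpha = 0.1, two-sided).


Step 1: Drop any zero differences (none here) and take |d_i|.
|d| = [1, 3, 5, 3, 6, 4, 3, 3, 2, 8]
Step 2: Midrank |d_i| (ties get averaged ranks).
ranks: |1|->1, |3|->4.5, |5|->8, |3|->4.5, |6|->9, |4|->7, |3|->4.5, |3|->4.5, |2|->2, |8|->10
Step 3: Attach original signs; sum ranks with positive sign and with negative sign.
W+ = 1 + 4.5 + 4.5 + 4.5 + 2 + 10 = 26.5
W- = 4.5 + 8 + 9 + 7 = 28.5
(Check: W+ + W- = 55 should equal n(n+1)/2 = 55.)
Step 4: Test statistic W = min(W+, W-) = 26.5.
Step 5: Ties in |d|, so use the tie-corrected normal approximation.
        E[W] = n(n+1)/4 = 10*11/4 = 27.5.
        Tie groups: |d|=3 (t=4); sum(t^3 - t) = 60.
        Var[W] = n(n+1)(2n+1)/24 - sum(t^3-t)/48 = 2310/24 - 60/48 = 95.
        z = (W - E[W]) / sqrt(Var[W]) = (26.5 - 27.5) / 9.7468 = -0.1026.
        Two-sided p = 2*Phi(z) = 0.918282.
Step 6: alpha = 0.1. fail to reject H0.

W+ = 26.5, W- = 28.5, W = min = 26.5, p = 0.918282, fail to reject H0.


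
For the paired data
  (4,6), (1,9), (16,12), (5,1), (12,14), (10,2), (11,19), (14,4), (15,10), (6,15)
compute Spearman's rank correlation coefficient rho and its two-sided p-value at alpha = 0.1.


Step 1: Rank x and y separately (midranks; no ties here).
rank(x): 4->2, 1->1, 16->10, 5->3, 12->7, 10->5, 11->6, 14->8, 15->9, 6->4
rank(y): 6->4, 9->5, 12->7, 1->1, 14->8, 2->2, 19->10, 4->3, 10->6, 15->9
Step 2: d_i = R_x(i) - R_y(i); compute d_i^2.
  (2-4)^2=4, (1-5)^2=16, (10-7)^2=9, (3-1)^2=4, (7-8)^2=1, (5-2)^2=9, (6-10)^2=16, (8-3)^2=25, (9-6)^2=9, (4-9)^2=25
sum(d^2) = 118.
Step 3: rho = 1 - 6*118 / (10*(10^2 - 1)) = 1 - 708/990 = 0.284848.
Step 4: Under H0, t = rho * sqrt((n-2)/(1-rho^2)) = 0.8405 ~ t(8).
Step 5: Two-sided p-value from the t-distribution with 8 df = 0.425038.
Step 6: alpha = 0.1. fail to reject H0.

rho = 0.2848, p = 0.425038, fail to reject H0 at alpha = 0.1.


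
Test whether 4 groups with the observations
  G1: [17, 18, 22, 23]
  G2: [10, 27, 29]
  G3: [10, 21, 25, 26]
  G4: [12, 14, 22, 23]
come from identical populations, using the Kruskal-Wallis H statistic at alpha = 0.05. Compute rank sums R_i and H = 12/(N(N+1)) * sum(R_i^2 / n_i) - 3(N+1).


Step 1: Combine all N = 15 observations and assign midranks.
sorted (value, group, rank): (10,G2,1.5), (10,G3,1.5), (12,G4,3), (14,G4,4), (17,G1,5), (18,G1,6), (21,G3,7), (22,G1,8.5), (22,G4,8.5), (23,G1,10.5), (23,G4,10.5), (25,G3,12), (26,G3,13), (27,G2,14), (29,G2,15)
Step 2: Sum ranks within each group.
R_1 = 30 (n_1 = 4)
R_2 = 30.5 (n_2 = 3)
R_3 = 33.5 (n_3 = 4)
R_4 = 26 (n_4 = 4)
Step 3: H = 12/(N(N+1)) * sum(R_i^2/n_i) - 3(N+1)
     = 12/(15*16) * (30^2/4 + 30.5^2/3 + 33.5^2/4 + 26^2/4) - 3*16
     = 0.050000 * 984.646 - 48
     = 1.232292.
Step 4: Ties present; correction factor C = 1 - 18/(15^3 - 15) = 0.994643. Corrected H = 1.232292 / 0.994643 = 1.238929.
Step 5: Under H0, H ~ chi^2(3); p-value = 0.743684.
Step 6: alpha = 0.05. fail to reject H0.

H = 1.2389, df = 3, p = 0.743684, fail to reject H0.


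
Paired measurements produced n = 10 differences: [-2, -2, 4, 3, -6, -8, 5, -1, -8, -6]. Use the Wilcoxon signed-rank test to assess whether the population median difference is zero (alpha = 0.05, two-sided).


Step 1: Drop any zero differences (none here) and take |d_i|.
|d| = [2, 2, 4, 3, 6, 8, 5, 1, 8, 6]
Step 2: Midrank |d_i| (ties get averaged ranks).
ranks: |2|->2.5, |2|->2.5, |4|->5, |3|->4, |6|->7.5, |8|->9.5, |5|->6, |1|->1, |8|->9.5, |6|->7.5
Step 3: Attach original signs; sum ranks with positive sign and with negative sign.
W+ = 5 + 4 + 6 = 15
W- = 2.5 + 2.5 + 7.5 + 9.5 + 1 + 9.5 + 7.5 = 40
(Check: W+ + W- = 55 should equal n(n+1)/2 = 55.)
Step 4: Test statistic W = min(W+, W-) = 15.
Step 5: Ties in |d|, so use the tie-corrected normal approximation.
        E[W] = n(n+1)/4 = 10*11/4 = 27.5.
        Tie groups: |d|=2 (t=2), |d|=6 (t=2), |d|=8 (t=2); sum(t^3 - t) = 18.
        Var[W] = n(n+1)(2n+1)/24 - sum(t^3-t)/48 = 2310/24 - 18/48 = 95.875.
        z = (W - E[W]) / sqrt(Var[W]) = (15 - 27.5) / 9.7916 = -1.2766.
        Two-sided p = 2*Phi(z) = 0.201741.
Step 6: alpha = 0.05. fail to reject H0.

W+ = 15, W- = 40, W = min = 15, p = 0.201741, fail to reject H0.


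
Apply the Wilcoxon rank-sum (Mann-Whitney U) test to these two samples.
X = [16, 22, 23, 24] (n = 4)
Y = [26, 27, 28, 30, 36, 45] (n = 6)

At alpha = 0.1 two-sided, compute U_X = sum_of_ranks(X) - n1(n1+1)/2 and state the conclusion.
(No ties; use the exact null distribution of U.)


Step 1: Combine and sort all 10 observations; assign midranks.
sorted (value, group): (16,X), (22,X), (23,X), (24,X), (26,Y), (27,Y), (28,Y), (30,Y), (36,Y), (45,Y)
ranks: 16->1, 22->2, 23->3, 24->4, 26->5, 27->6, 28->7, 30->8, 36->9, 45->10
Step 2: Rank sum for X: R1 = 1 + 2 + 3 + 4 = 10.
Step 3: U_X = R1 - n1(n1+1)/2 = 10 - 4*5/2 = 10 - 10 = 0.
       U_Y = n1*n2 - U_X = 24 - 0 = 24.
Step 4: No ties, so the exact null distribution of U (based on enumerating the C(10,4) = 210 equally likely rank assignments) gives the two-sided p-value.
Step 5: p-value = 0.009524; compare to alpha = 0.1. reject H0.

U_X = 0, p = 0.009524, reject H0 at alpha = 0.1.


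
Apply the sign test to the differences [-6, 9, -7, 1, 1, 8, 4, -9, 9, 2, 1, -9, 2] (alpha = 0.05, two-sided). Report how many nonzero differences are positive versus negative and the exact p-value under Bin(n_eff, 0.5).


Step 1: Discard zero differences. Original n = 13; n_eff = number of nonzero differences = 13.
Nonzero differences (with sign): -6, +9, -7, +1, +1, +8, +4, -9, +9, +2, +1, -9, +2
Step 2: Count signs: positive = 9, negative = 4.
Step 3: Under H0: P(positive) = 0.5, so the number of positives S ~ Bin(13, 0.5).
Step 4: Two-sided exact p-value = sum of Bin(13,0.5) probabilities at or below the observed probability = 0.266846.
Step 5: alpha = 0.05. fail to reject H0.

n_eff = 13, pos = 9, neg = 4, p = 0.266846, fail to reject H0.


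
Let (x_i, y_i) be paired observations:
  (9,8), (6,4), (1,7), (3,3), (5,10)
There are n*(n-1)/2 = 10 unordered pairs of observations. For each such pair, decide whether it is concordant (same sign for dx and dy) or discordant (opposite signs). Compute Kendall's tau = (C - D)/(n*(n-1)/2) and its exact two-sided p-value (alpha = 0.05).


Step 1: Enumerate the 10 unordered pairs (i,j) with i<j and classify each by sign(x_j-x_i) * sign(y_j-y_i).
  (1,2):dx=-3,dy=-4->C; (1,3):dx=-8,dy=-1->C; (1,4):dx=-6,dy=-5->C; (1,5):dx=-4,dy=+2->D
  (2,3):dx=-5,dy=+3->D; (2,4):dx=-3,dy=-1->C; (2,5):dx=-1,dy=+6->D; (3,4):dx=+2,dy=-4->D
  (3,5):dx=+4,dy=+3->C; (4,5):dx=+2,dy=+7->C
Step 2: C = 6, D = 4, total pairs = 10.
Step 3: tau = (C - D)/(n(n-1)/2) = (6 - 4)/10 = 0.200000.
Step 4: Exact two-sided p-value (enumerate n! = 120 permutations of y under H0): p = 0.816667.
Step 5: alpha = 0.05. fail to reject H0.

tau_b = 0.2000 (C=6, D=4), p = 0.816667, fail to reject H0.


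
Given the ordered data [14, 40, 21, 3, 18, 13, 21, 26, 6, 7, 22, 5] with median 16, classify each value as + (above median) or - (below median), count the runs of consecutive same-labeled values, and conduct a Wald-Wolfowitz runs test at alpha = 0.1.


Step 1: Compute median = 16; label A = above, B = below.
Labels in order: BAABABAABBAB  (n_A = 6, n_B = 6)
Step 2: Count runs R = 9.
Step 3: Under H0 (random ordering), E[R] = 2*n_A*n_B/(n_A+n_B) + 1 = 2*6*6/12 + 1 = 7.0000.
        Var[R] = 2*n_A*n_B*(2*n_A*n_B - n_A - n_B) / ((n_A+n_B)^2 * (n_A+n_B-1)) = 4320/1584 = 2.7273.
        SD[R] = 1.6514.
Step 4: Continuity-corrected z = (R - 0.5 - E[R]) / SD[R] = (9 - 0.5 - 7.0000) / 1.6514 = 0.9083.
Step 5: Two-sided p-value via normal approximation = 2*(1 - Phi(|z|)) = 0.363722.
Step 6: alpha = 0.1. fail to reject H0.

R = 9, z = 0.9083, p = 0.363722, fail to reject H0.
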